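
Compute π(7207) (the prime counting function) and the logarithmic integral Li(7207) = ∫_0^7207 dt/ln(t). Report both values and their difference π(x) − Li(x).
π(7207) = 920;  Li(7207) ≈ 937.67;  π(x) − Li(x) ≈ -17.67.

Direct count of primes ≤ 7207 gives π(7207) = 920. Numerical evaluation of the logarithmic integral gives Li(7207) ≈ 937.67. The difference π(x) − Li(x) ≈ -17.67 is typically negative for small/moderate x (Li(x) overestimates), though Littlewood's theorem shows this sign changes infinitely often.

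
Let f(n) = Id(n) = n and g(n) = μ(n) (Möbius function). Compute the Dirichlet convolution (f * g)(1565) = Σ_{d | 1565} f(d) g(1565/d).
(Id * μ)(1565) = 1248

Divisors of 1565: [1, 5, 313, 1565]. For each d | 1565:
  d = 1: Id(1) · μ(1565/1) = 1 · 1 = 1
  d = 5: Id(5) · μ(1565/5) = 5 · -1 = -5
  d = 313: Id(313) · μ(1565/313) = 313 · -1 = -313
  d = 1565: Id(1565) · μ(1565/1565) = 1565 · 1 = 1565
Summing: (Id * μ)(1565) = 1 + -5 + -313 + 1565 = 1248.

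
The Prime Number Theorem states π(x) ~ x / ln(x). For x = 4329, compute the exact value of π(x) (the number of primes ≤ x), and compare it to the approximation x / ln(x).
π(4329) = 591;  x/ln(x) ≈ 517.01;  relative error ≈ 12.52%.

Directly count primes up to 4329: π(4329) = 591. The PNT approximation gives 4329/ln(4329) ≈ 4329/8.37309 ≈ 517.01. Relative error (π(x) − x/ln(x)) / π(x) ≈ 12.52%; the approximation is known to undercount slightly (Li(x) is a better estimate).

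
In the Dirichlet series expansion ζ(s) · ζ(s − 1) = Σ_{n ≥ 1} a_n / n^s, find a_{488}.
σ(488) = 930

In the product (Σ m^0/m^s)(Σ k / k^s) = Σ (Σ_{d | n} d) / n^s, the coefficient of 1/n^s is σ(n) = Σ_{d | n} d. For n = 488, divisors are [1, 2, 4, 8, 61, 122, 244, 488]; summing: σ(488) = 930.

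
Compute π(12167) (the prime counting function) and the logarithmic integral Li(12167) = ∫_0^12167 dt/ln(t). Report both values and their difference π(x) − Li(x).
π(12167) = 1457;  Li(12167) ≈ 1478.87;  π(x) − Li(x) ≈ -21.87.

Direct count of primes ≤ 12167 gives π(12167) = 1457. Numerical evaluation of the logarithmic integral gives Li(12167) ≈ 1478.87. The difference π(x) − Li(x) ≈ -21.87 is typically negative for small/moderate x (Li(x) overestimates), though Littlewood's theorem shows this sign changes infinitely often.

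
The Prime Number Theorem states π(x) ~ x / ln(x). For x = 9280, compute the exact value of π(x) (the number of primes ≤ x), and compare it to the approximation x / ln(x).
π(9280) = 1148;  x/ln(x) ≈ 1015.80;  relative error ≈ 11.52%.

Directly count primes up to 9280: π(9280) = 1148. The PNT approximation gives 9280/ln(9280) ≈ 9280/9.13562 ≈ 1015.80. Relative error (π(x) − x/ln(x)) / π(x) ≈ 11.52%; the approximation is known to undercount slightly (Li(x) is a better estimate).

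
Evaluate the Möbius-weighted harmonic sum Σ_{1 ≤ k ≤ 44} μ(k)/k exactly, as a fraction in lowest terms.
Σ μ(k)/k = -137190436674212/6541380665835015

Values of μ(k) for 1 ≤ k ≤ 44: μ(1) = 1, μ(2) = -1, μ(3) = -1, μ(5) = -1, μ(6) = 1, μ(7) = -1, μ(10) = 1, μ(11) = -1, μ(13) = -1, μ(14) = 1, μ(15) = 1, μ(17) = -1, μ(19) = -1, μ(21) = 1, μ(22) = 1, μ(23) = -1, μ(26) = 1, μ(29) = -1, μ(30) = -1, μ(31) = -1, μ(33) = 1, μ(34) = 1, μ(35) = 1, μ(37) = -1, μ(38) = 1, μ(39) = 1, μ(41) = -1, μ(42) = -1, μ(43) = -1, with μ = 0 on non-squarefree integers. Summing μ(k)/k for k where μ(k) ≠ 0 gives -137190436674212/6541380665835015 ≈ -0.0210. (PNT ⟺ this sum → 0 as n → ∞.)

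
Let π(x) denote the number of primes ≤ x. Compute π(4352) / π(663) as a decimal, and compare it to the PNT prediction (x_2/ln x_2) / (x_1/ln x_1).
π(4352)/π(663) = 594/121 ≈ 4.9091;  PNT prediction ≈ 5.0899.

π(663) = 121 and π(4352) = 594, so π(4352)/π(663) ≈ 4.9091. The PNT-predicted ratio is (4352/ln(4352)) / (663/ln(663)) ≈ 5.0899. The two agree to within a few percent, as expected.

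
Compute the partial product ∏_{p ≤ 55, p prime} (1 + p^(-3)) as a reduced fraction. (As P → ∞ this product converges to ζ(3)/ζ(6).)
∏ = 1193284353855226596885466673602596175872/1009953283877483663098780766542609340885

The primes p ≤ 55 are [2, 3, 5, 7, 11, 13, 17, 19, 23, 29, 31, 37, 41, 43, 47, 53]. For each, (1 + 1/p^3) = (p^3 + 1)/p^3. Multiplying these fractions over p ∈ [2, 3, 5, 7, 11, 13, 17, 19, 23, 29, 31, 37, 41, 43, 47, 53] gives 1193284353855226596885466673602596175872/1009953283877483663098780766542609340885. (In the limit P → ∞ this tends to ζ(3)/ζ(6).)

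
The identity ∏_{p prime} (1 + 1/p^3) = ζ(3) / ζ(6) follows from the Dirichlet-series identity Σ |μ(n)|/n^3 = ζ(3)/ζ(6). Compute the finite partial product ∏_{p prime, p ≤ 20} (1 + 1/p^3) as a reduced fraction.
∏ = 223851228120576/189501362017825

The primes p ≤ 20 are [2, 3, 5, 7, 11, 13, 17, 19]. For each, (1 + 1/p^3) = (p^3 + 1)/p^3. Multiplying these fractions over p ∈ [2, 3, 5, 7, 11, 13, 17, 19] gives 223851228120576/189501362017825. (In the limit P → ∞ this tends to ζ(3)/ζ(6).)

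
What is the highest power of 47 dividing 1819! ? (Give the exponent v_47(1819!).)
v_47(1819!) = 38

Legendre's formula: v_p(n!) = Σ_{k ≥ 1} ⌊n / p^k⌋. For p = 47, n = 1819, the terms are:
  ⌊1819/47^1⌋ = ⌊1819/47⌋ = 38
(the next term ⌊1819/47^2⌋ = 0, terminating the sum). Summing: v_47(1819!) = 38 = 38.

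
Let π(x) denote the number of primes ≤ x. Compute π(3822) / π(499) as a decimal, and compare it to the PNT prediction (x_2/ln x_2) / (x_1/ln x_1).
π(3822)/π(499) = 530/95 ≈ 5.5789;  PNT prediction ≈ 5.7688.

π(499) = 95 and π(3822) = 530, so π(3822)/π(499) ≈ 5.5789. The PNT-predicted ratio is (3822/ln(3822)) / (499/ln(499)) ≈ 5.7688. The two agree to within a few percent, as expected.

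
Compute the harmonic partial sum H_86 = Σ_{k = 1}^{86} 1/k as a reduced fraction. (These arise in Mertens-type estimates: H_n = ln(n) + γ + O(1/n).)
H_86 = 3698356445237207772956045432953649519/734184632222154704090370027645633600

Direct summation: H_86 = 1 + 1/2 + ... + 1/86. The least common denominator is lcm(1, ..., 86) = 8076030954443701744994070304101969600; over this denominator the numerator is 8076030954443701744994070304101969600 + 4038015477221850872497035152050984800 + 2692010318147900581664690101367323200 + 2019007738610925436248517576025492400 + 1615206190888740348998814060820393920 + 1346005159073950290832345050683661600 + 1153718707777671677856295757728852800 + 1009503869305462718124258788012746200 + 897336772715966860554896700455774400 + 807603095444370174499407030410196960 + 734184632222154704090370027645633600 + 673002579536975145416172525341830800 + 621233150341823211153390023392459200 + 576859353888835838928147878864426400 + 538402063629580116332938020273464640 + 504751934652731359062129394006373100 + 475060644379041279117298253182468800 + 448668386357983430277448350227887200 + 425054260760194828683898437057998400 + 403801547722185087249703515205098480 + 384572902592557225952098585909617600 + 367092316111077352045185013822816800 + 351131780627987032391046534960955200 + 336501289768487572708086262670915400 + 323041238177748069799762812164078784 + 310616575170911605576695011696229600 + 299112257571988953518298900151924800 + 288429676944417919464073939432213200 + 278483826015300060172209320831102400 + 269201031814790058166469010136732320 + 260517127562700056290131300132321600 + 252375967326365679531064697003186550 + 244728210740718234696790009215211200 + 237530322189520639558649126591234400 + 230743741555534335571259151545770560 + 224334193178991715138724175113943600 + 218271106876856803918758656867620800 + 212527130380097414341949218528999200 + 207077716780607737051130007797486400 + 201900773861092543624851757602549240 + 196976364742529310853513909856145600 + 192286451296278612976049292954808800 + 187814673359155854534745821025627200 + 183546158055538676022592506911408400 + 179467354543193372110979340091154880 + 175565890313993516195523267480477600 + 171830445839227696702001495831956800 + 168250644884243786354043131335457700 + 164816958253953096836613679675550400 + 161520619088874034899881406082039392 + 158353548126347093039099417727489600 + 155308287585455802788347505848114800 + 152377942536673617830076798190603200 + 149556128785994476759149450075962400 + 146836926444430940818074005529126720 + 144214838472208959732036969716106600 + 141684753586731609561299479019332800 + 139241913007650030086104660415551200 + 136881880583791554999899496679694400 + 134600515907395029083234505068366160 + 132393950072847569590066726296753600 + 130258563781350028145065650066160800 + 128190967530852408650699528636539200 + 126187983663182839765532348501593275 + 124246630068364642230678004678491840 + 122364105370359117348395004607605600 + 120537775439458234999911497076148800 + 118765161094760319779324563295617200 + 117043926875995677463682178320318400 + 115371870777767167785629575772885280 + 113746914851319742887240426818337600 + 112167096589495857569362087556971800 + 110630561019776736232795483617835200 + 109135553438428401959379328433810400 + 107680412725916023266587604054692928 + 106263565190048707170974609264499600 + 104883518888879243441481432520804800 + 103538858390303868525565003898743200 + 102228239929667110696127472203822400 + 100950386930546271812425878801274620 + 99704085857329651172766300050641600 + 98488182371264655426756954928072800 + 97301577764381948734868316916891200 + 96143225648139306488024646477404400 + 95012128875808255823459650636493760 + 93907336679577927267372910512813600 = 40681920897609285502516499762490144709, so H_86 = 40681920897609285502516499762490144709/8076030954443701744994070304101969600; reducing by gcd(40681920897609285502516499762490144709, 8076030954443701744994070304101969600) = 11 gives 3698356445237207772956045432953649519/734184632222154704090370027645633600 ≈ 5.03737. (The PNT-adjacent estimate ln(86) + γ ≈ 5.03156 matches within O(1/n).)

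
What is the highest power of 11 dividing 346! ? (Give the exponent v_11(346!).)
v_11(346!) = 33

Legendre's formula: v_p(n!) = Σ_{k ≥ 1} ⌊n / p^k⌋. For p = 11, n = 346, the terms are:
  ⌊346/11^1⌋ = ⌊346/11⌋ = 31
  ⌊346/11^2⌋ = ⌊346/121⌋ = 2
(the next term ⌊346/11^3⌋ = 0, terminating the sum). Summing: v_11(346!) = 31 + 2 = 33.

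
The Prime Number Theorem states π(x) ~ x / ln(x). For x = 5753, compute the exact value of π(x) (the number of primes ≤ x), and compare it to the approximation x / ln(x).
π(5753) = 757;  x/ln(x) ≈ 664.51;  relative error ≈ 12.22%.

Directly count primes up to 5753: π(5753) = 757. The PNT approximation gives 5753/ln(5753) ≈ 5753/8.65748 ≈ 664.51. Relative error (π(x) − x/ln(x)) / π(x) ≈ 12.22%; the approximation is known to undercount slightly (Li(x) is a better estimate).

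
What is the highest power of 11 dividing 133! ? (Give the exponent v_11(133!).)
v_11(133!) = 13

Legendre's formula: v_p(n!) = Σ_{k ≥ 1} ⌊n / p^k⌋. For p = 11, n = 133, the terms are:
  ⌊133/11^1⌋ = ⌊133/11⌋ = 12
  ⌊133/11^2⌋ = ⌊133/121⌋ = 1
(the next term ⌊133/11^3⌋ = 0, terminating the sum). Summing: v_11(133!) = 12 + 1 = 13.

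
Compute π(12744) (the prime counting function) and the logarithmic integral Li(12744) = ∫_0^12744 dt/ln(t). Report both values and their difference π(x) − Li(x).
π(12744) = 1521;  Li(12744) ≈ 1540.05;  π(x) − Li(x) ≈ -19.05.

Direct count of primes ≤ 12744 gives π(12744) = 1521. Numerical evaluation of the logarithmic integral gives Li(12744) ≈ 1540.05. The difference π(x) − Li(x) ≈ -19.05 is typically negative for small/moderate x (Li(x) overestimates), though Littlewood's theorem shows this sign changes infinitely often.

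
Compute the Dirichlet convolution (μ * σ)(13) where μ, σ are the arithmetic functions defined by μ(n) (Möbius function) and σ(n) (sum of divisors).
(μ * σ)(13) = 13

Divisors of 13: [1, 13]. For each d | 13:
  d = 1: μ(1) · σ(13/1) = 1 · 14 = 14
  d = 13: μ(13) · σ(13/13) = -1 · 1 = -1
Summing: (μ * σ)(13) = 14 + -1 = 13.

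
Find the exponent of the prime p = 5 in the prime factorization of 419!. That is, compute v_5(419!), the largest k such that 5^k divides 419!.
v_5(419!) = 102

Legendre's formula: v_p(n!) = Σ_{k ≥ 1} ⌊n / p^k⌋. For p = 5, n = 419, the terms are:
  ⌊419/5^1⌋ = ⌊419/5⌋ = 83
  ⌊419/5^2⌋ = ⌊419/25⌋ = 16
  ⌊419/5^3⌋ = ⌊419/125⌋ = 3
(the next term ⌊419/5^4⌋ = 0, terminating the sum). Summing: v_5(419!) = 83 + 16 + 3 = 102.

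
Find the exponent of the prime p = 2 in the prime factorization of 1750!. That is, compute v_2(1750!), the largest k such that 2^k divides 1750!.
v_2(1750!) = 1743

Legendre's formula: v_p(n!) = Σ_{k ≥ 1} ⌊n / p^k⌋. For p = 2, n = 1750, the terms are:
  ⌊1750/2^1⌋ = ⌊1750/2⌋ = 875
  ⌊1750/2^2⌋ = ⌊1750/4⌋ = 437
  ⌊1750/2^3⌋ = ⌊1750/8⌋ = 218
  ⌊1750/2^4⌋ = ⌊1750/16⌋ = 109
  ⌊1750/2^5⌋ = ⌊1750/32⌋ = 54
  ⌊1750/2^6⌋ = ⌊1750/64⌋ = 27
  ⌊1750/2^7⌋ = ⌊1750/128⌋ = 13
  ⌊1750/2^8⌋ = ⌊1750/256⌋ = 6
  ⌊1750/2^9⌋ = ⌊1750/512⌋ = 3
  ⌊1750/2^10⌋ = ⌊1750/1024⌋ = 1
(the next term ⌊1750/2^11⌋ = 0, terminating the sum). Summing: v_2(1750!) = 875 + 437 + 218 + 109 + 54 + 27 + 13 + 6 + 3 + 1 = 1743.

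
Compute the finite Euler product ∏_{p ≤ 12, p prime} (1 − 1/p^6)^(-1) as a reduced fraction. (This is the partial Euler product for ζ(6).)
∏ = 271270278125/266645897856

The primes p ≤ 12 are [2, 3, 5, 7, 11]. For each prime, (1 − 1/p^6)^(-1) = p^6 / (p^6 − 1). The product is (1 − 1/2^6)^(-1), (1 − 1/3^6)^(-1), (1 − 1/5^6)^(-1), (1 − 1/7^6)^(-1), (1 − 1/11^6)^(-1) = ∏ p^6 / (p^6 − 1) = 271270278125/266645897856.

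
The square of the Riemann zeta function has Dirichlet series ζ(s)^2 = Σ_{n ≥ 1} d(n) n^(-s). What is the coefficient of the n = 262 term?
d(262) = 4

ζ(s)^2 = (Σ 1/m^s)(Σ 1/k^s). The coefficient of 1/n^s in the product is the number of ordered pairs (m, k) with mk = n, which equals d(n). For n = 262, divisors are [1, 2, 131, 262], so d(262) = 4.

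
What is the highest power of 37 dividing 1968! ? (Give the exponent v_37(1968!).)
v_37(1968!) = 54

Legendre's formula: v_p(n!) = Σ_{k ≥ 1} ⌊n / p^k⌋. For p = 37, n = 1968, the terms are:
  ⌊1968/37^1⌋ = ⌊1968/37⌋ = 53
  ⌊1968/37^2⌋ = ⌊1968/1369⌋ = 1
(the next term ⌊1968/37^3⌋ = 0, terminating the sum). Summing: v_37(1968!) = 53 + 1 = 54.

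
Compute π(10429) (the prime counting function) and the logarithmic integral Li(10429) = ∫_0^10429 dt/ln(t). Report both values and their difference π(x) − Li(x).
π(10429) = 1276;  Li(10429) ≈ 1292.61;  π(x) − Li(x) ≈ -16.61.

Direct count of primes ≤ 10429 gives π(10429) = 1276. Numerical evaluation of the logarithmic integral gives Li(10429) ≈ 1292.61. The difference π(x) − Li(x) ≈ -16.61 is typically negative for small/moderate x (Li(x) overestimates), though Littlewood's theorem shows this sign changes infinitely often.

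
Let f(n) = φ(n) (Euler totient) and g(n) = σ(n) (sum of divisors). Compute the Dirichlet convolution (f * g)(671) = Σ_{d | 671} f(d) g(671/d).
(φ * σ)(671) = 2684

Divisors of 671: [1, 11, 61, 671]. For each d | 671:
  d = 1: φ(1) · σ(671/1) = 1 · 744 = 744
  d = 11: φ(11) · σ(671/11) = 10 · 62 = 620
  d = 61: φ(61) · σ(671/61) = 60 · 12 = 720
  d = 671: φ(671) · σ(671/671) = 600 · 1 = 600
Summing: (φ * σ)(671) = 744 + 620 + 720 + 600 = 2684.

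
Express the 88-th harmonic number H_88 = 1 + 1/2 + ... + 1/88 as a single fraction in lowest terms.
H_88 = 40866521918642154860585199122889549709/8076030954443701744994070304101969600

Direct summation: H_88 = 1 + 1/2 + ... + 1/88. The least common denominator is lcm(1, ..., 88) = 8076030954443701744994070304101969600; over this denominator the numerator is 8076030954443701744994070304101969600 + 4038015477221850872497035152050984800 + 2692010318147900581664690101367323200 + 2019007738610925436248517576025492400 + 1615206190888740348998814060820393920 + 1346005159073950290832345050683661600 + 1153718707777671677856295757728852800 + 1009503869305462718124258788012746200 + 897336772715966860554896700455774400 + 807603095444370174499407030410196960 + 734184632222154704090370027645633600 + 673002579536975145416172525341830800 + 621233150341823211153390023392459200 + 576859353888835838928147878864426400 + 538402063629580116332938020273464640 + 504751934652731359062129394006373100 + 475060644379041279117298253182468800 + 448668386357983430277448350227887200 + 425054260760194828683898437057998400 + 403801547722185087249703515205098480 + 384572902592557225952098585909617600 + 367092316111077352045185013822816800 + 351131780627987032391046534960955200 + 336501289768487572708086262670915400 + 323041238177748069799762812164078784 + 310616575170911605576695011696229600 + 299112257571988953518298900151924800 + 288429676944417919464073939432213200 + 278483826015300060172209320831102400 + 269201031814790058166469010136732320 + 260517127562700056290131300132321600 + 252375967326365679531064697003186550 + 244728210740718234696790009215211200 + 237530322189520639558649126591234400 + 230743741555534335571259151545770560 + 224334193178991715138724175113943600 + 218271106876856803918758656867620800 + 212527130380097414341949218528999200 + 207077716780607737051130007797486400 + 201900773861092543624851757602549240 + 196976364742529310853513909856145600 + 192286451296278612976049292954808800 + 187814673359155854534745821025627200 + 183546158055538676022592506911408400 + 179467354543193372110979340091154880 + 175565890313993516195523267480477600 + 171830445839227696702001495831956800 + 168250644884243786354043131335457700 + 164816958253953096836613679675550400 + 161520619088874034899881406082039392 + 158353548126347093039099417727489600 + 155308287585455802788347505848114800 + 152377942536673617830076798190603200 + 149556128785994476759149450075962400 + 146836926444430940818074005529126720 + 144214838472208959732036969716106600 + 141684753586731609561299479019332800 + 139241913007650030086104660415551200 + 136881880583791554999899496679694400 + 134600515907395029083234505068366160 + 132393950072847569590066726296753600 + 130258563781350028145065650066160800 + 128190967530852408650699528636539200 + 126187983663182839765532348501593275 + 124246630068364642230678004678491840 + 122364105370359117348395004607605600 + 120537775439458234999911497076148800 + 118765161094760319779324563295617200 + 117043926875995677463682178320318400 + 115371870777767167785629575772885280 + 113746914851319742887240426818337600 + 112167096589495857569362087556971800 + 110630561019776736232795483617835200 + 109135553438428401959379328433810400 + 107680412725916023266587604054692928 + 106263565190048707170974609264499600 + 104883518888879243441481432520804800 + 103538858390303868525565003898743200 + 102228239929667110696127472203822400 + 100950386930546271812425878801274620 + 99704085857329651172766300050641600 + 98488182371264655426756954928072800 + 97301577764381948734868316916891200 + 96143225648139306488024646477404400 + 95012128875808255823459650636493760 + 93907336679577927267372910512813600 + 92827942005100020057403106943700800 + 91773079027769338011296253455704200 = 40866521918642154860585199122889549709, so H_88 = 40866521918642154860585199122889549709/8076030954443701744994070304101969600 (already in lowest terms) ≈ 5.06022. (The PNT-adjacent estimate ln(88) + γ ≈ 5.05455 matches within O(1/n).)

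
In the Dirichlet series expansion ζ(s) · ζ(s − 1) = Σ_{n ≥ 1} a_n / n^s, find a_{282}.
σ(282) = 576

In the product (Σ m^0/m^s)(Σ k / k^s) = Σ (Σ_{d | n} d) / n^s, the coefficient of 1/n^s is σ(n) = Σ_{d | n} d. For n = 282, divisors are [1, 2, 3, 6, 47, 94, 141, 282]; summing: σ(282) = 576.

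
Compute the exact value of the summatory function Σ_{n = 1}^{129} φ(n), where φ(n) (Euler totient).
Σ_{n ≤ 129} φ(n) = 5106

Compute φ(n) for each 1 ≤ n ≤ 129: φ(1) = 1, φ(2) = 1, φ(3) = 2, φ(4) = 2, φ(5) = 4, φ(6) = 2, φ(7) = 6, φ(8) = 4, φ(9) = 6, φ(10) = 4, φ(11) = 10, φ(12) = 4, φ(13) = 12, φ(14) = 6, φ(15) = 8, φ(16) = 8, φ(17) = 16, φ(18) = 6, φ(19) = 18, φ(20) = 8, φ(21) = 12, φ(22) = 10, φ(23) = 22, φ(24) = 8, φ(25) = 20, φ(26) = 12, φ(27) = 18, φ(28) = 12, φ(29) = 28, φ(30) = 8, φ(31) = 30, φ(32) = 16, φ(33) = 20, φ(34) = 16, φ(35) = 24, φ(36) = 12, φ(37) = 36, φ(38) = 18, φ(39) = 24, φ(40) = 16, φ(41) = 40, φ(42) = 12, φ(43) = 42, φ(44) = 20, φ(45) = 24, φ(46) = 22, φ(47) = 46, φ(48) = 16, φ(49) = 42, φ(50) = 20, φ(51) = 32, φ(52) = 24, φ(53) = 52, φ(54) = 18, φ(55) = 40, φ(56) = 24, φ(57) = 36, φ(58) = 28, φ(59) = 58, φ(60) = 16, φ(61) = 60, φ(62) = 30, φ(63) = 36, φ(64) = 32, φ(65) = 48, φ(66) = 20, φ(67) = 66, φ(68) = 32, φ(69) = 44, φ(70) = 24, φ(71) = 70, φ(72) = 24, φ(73) = 72, φ(74) = 36, φ(75) = 40, φ(76) = 36, φ(77) = 60, φ(78) = 24, φ(79) = 78, φ(80) = 32, φ(81) = 54, φ(82) = 40, φ(83) = 82, φ(84) = 24, φ(85) = 64, φ(86) = 42, φ(87) = 56, φ(88) = 40, φ(89) = 88, φ(90) = 24, φ(91) = 72, φ(92) = 44, φ(93) = 60, φ(94) = 46, φ(95) = 72, φ(96) = 32, φ(97) = 96, φ(98) = 42, φ(99) = 60, φ(100) = 40, φ(101) = 100, φ(102) = 32, φ(103) = 102, φ(104) = 48, φ(105) = 48, φ(106) = 52, φ(107) = 106, φ(108) = 36, φ(109) = 108, φ(110) = 40, φ(111) = 72, φ(112) = 48, φ(113) = 112, φ(114) = 36, φ(115) = 88, φ(116) = 56, φ(117) = 72, φ(118) = 58, φ(119) = 96, φ(120) = 32, φ(121) = 110, φ(122) = 60, φ(123) = 80, φ(124) = 60, φ(125) = 100, φ(126) = 36, φ(127) = 126, φ(128) = 64, φ(129) = 84. Summing all 129 values: 5106. (Average order: Σ_{n ≤ x} φ(n) ~ (3/π²) x². For x = 129, (3/π²)·129² ≈ 5058.26.)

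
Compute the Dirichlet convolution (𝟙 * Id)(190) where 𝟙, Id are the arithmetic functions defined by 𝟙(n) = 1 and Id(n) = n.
(𝟙 * Id)(190) = 360

Divisors of 190: [1, 2, 5, 10, 19, 38, 95, 190]. For each d | 190:
  d = 1: 𝟙(1) · Id(190/1) = 1 · 190 = 190
  d = 2: 𝟙(2) · Id(190/2) = 1 · 95 = 95
  d = 5: 𝟙(5) · Id(190/5) = 1 · 38 = 38
  d = 10: 𝟙(10) · Id(190/10) = 1 · 19 = 19
  d = 19: 𝟙(19) · Id(190/19) = 1 · 10 = 10
  d = 38: 𝟙(38) · Id(190/38) = 1 · 5 = 5
  d = 95: 𝟙(95) · Id(190/95) = 1 · 2 = 2
  d = 190: 𝟙(190) · Id(190/190) = 1 · 1 = 1
Summing: (𝟙 * Id)(190) = 190 + 95 + 38 + 19 + 10 + 5 + 2 + 1 = 360.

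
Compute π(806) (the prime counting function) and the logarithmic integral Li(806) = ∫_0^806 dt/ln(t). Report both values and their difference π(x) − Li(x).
π(806) = 139;  Li(806) ≈ 149.09;  π(x) − Li(x) ≈ -10.09.

Direct count of primes ≤ 806 gives π(806) = 139. Numerical evaluation of the logarithmic integral gives Li(806) ≈ 149.09. The difference π(x) − Li(x) ≈ -10.09 is typically negative for small/moderate x (Li(x) overestimates), though Littlewood's theorem shows this sign changes infinitely often.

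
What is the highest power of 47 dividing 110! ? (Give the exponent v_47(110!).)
v_47(110!) = 2

Legendre's formula: v_p(n!) = Σ_{k ≥ 1} ⌊n / p^k⌋. For p = 47, n = 110, the terms are:
  ⌊110/47^1⌋ = ⌊110/47⌋ = 2
(the next term ⌊110/47^2⌋ = 0, terminating the sum). Summing: v_47(110!) = 2 = 2.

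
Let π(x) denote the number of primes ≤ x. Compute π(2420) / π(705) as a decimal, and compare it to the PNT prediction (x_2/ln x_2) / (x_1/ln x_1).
π(2420)/π(705) = 359/126 ≈ 2.8492;  PNT prediction ≈ 2.8893.

π(705) = 126 and π(2420) = 359, so π(2420)/π(705) ≈ 2.8492. The PNT-predicted ratio is (2420/ln(2420)) / (705/ln(705)) ≈ 2.8893. The two agree to within a few percent, as expected.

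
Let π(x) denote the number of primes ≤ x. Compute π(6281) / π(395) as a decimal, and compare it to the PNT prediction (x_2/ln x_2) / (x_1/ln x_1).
π(6281)/π(395) = 817/77 ≈ 10.6104;  PNT prediction ≈ 10.8712.

π(395) = 77 and π(6281) = 817, so π(6281)/π(395) ≈ 10.6104. The PNT-predicted ratio is (6281/ln(6281)) / (395/ln(395)) ≈ 10.8712. The two agree to within a few percent, as expected.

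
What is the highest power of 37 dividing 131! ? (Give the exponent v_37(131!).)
v_37(131!) = 3

Legendre's formula: v_p(n!) = Σ_{k ≥ 1} ⌊n / p^k⌋. For p = 37, n = 131, the terms are:
  ⌊131/37^1⌋ = ⌊131/37⌋ = 3
(the next term ⌊131/37^2⌋ = 0, terminating the sum). Summing: v_37(131!) = 3 = 3.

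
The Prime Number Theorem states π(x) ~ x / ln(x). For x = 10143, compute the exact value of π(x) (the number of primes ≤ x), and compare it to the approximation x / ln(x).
π(10143) = 1245;  x/ln(x) ≈ 1099.57;  relative error ≈ 11.68%.

Directly count primes up to 10143: π(10143) = 1245. The PNT approximation gives 10143/ln(10143) ≈ 10143/9.22454 ≈ 1099.57. Relative error (π(x) − x/ln(x)) / π(x) ≈ 11.68%; the approximation is known to undercount slightly (Li(x) is a better estimate).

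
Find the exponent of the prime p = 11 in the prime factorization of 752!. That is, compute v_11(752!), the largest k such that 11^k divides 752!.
v_11(752!) = 74

Legendre's formula: v_p(n!) = Σ_{k ≥ 1} ⌊n / p^k⌋. For p = 11, n = 752, the terms are:
  ⌊752/11^1⌋ = ⌊752/11⌋ = 68
  ⌊752/11^2⌋ = ⌊752/121⌋ = 6
(the next term ⌊752/11^3⌋ = 0, terminating the sum). Summing: v_11(752!) = 68 + 6 = 74.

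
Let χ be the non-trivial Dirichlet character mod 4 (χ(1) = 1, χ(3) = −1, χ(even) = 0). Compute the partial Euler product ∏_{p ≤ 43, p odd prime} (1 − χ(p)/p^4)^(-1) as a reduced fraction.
∏ = 86895436242675250318069981336761703653427013/87866829265048200003921257481906011724840960

The odd primes p ≤ 43 are [3, 5, 7, 11, 13, 17, 19, 23, 29, 31, 37, 41, 43]. For each, χ(p) = 1 if p ≡ 1 mod 4, χ(p) = −1 if p ≡ 3 mod 4. Taking (1 − χ(p)/p^4)^(-1) = p^4/(p^4 − χ(p)): (1 − (-1)/3^4)^(-1) · (1 − (1)/5^4)^(-1) · (1 − (-1)/7^4)^(-1) · (1 − (-1)/11^4)^(-1) · (1 − (1)/13^4)^(-1) · (1 − (1)/17^4)^(-1) · (1 − (-1)/19^4)^(-1) · (1 − (-1)/23^4)^(-1) · (1 − (1)/29^4)^(-1) · (1 − (-1)/31^4)^(-1) · (1 − (1)/37^4)^(-1) · (1 − (1)/41^4)^(-1) · (1 − (-1)/43^4)^(-1) = 86895436242675250318069981336761703653427013/87866829265048200003921257481906011724840960.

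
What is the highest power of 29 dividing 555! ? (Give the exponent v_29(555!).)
v_29(555!) = 19

Legendre's formula: v_p(n!) = Σ_{k ≥ 1} ⌊n / p^k⌋. For p = 29, n = 555, the terms are:
  ⌊555/29^1⌋ = ⌊555/29⌋ = 19
(the next term ⌊555/29^2⌋ = 0, terminating the sum). Summing: v_29(555!) = 19 = 19.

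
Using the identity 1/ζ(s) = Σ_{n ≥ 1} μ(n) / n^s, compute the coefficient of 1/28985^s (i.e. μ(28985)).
μ(28985) = 1

Factor n = 28985 = 5 · 11 · 17 · 31. μ(n) = 0 if any exponent ≥ 2 (not squarefree); otherwise μ(n) = (−1)^{ω(n)} where ω(n) is the number of distinct prime factors. Applying: μ(28985) = 1.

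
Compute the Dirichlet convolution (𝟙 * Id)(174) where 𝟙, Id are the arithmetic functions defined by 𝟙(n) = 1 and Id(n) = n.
(𝟙 * Id)(174) = 360

Divisors of 174: [1, 2, 3, 6, 29, 58, 87, 174]. For each d | 174:
  d = 1: 𝟙(1) · Id(174/1) = 1 · 174 = 174
  d = 2: 𝟙(2) · Id(174/2) = 1 · 87 = 87
  d = 3: 𝟙(3) · Id(174/3) = 1 · 58 = 58
  d = 6: 𝟙(6) · Id(174/6) = 1 · 29 = 29
  d = 29: 𝟙(29) · Id(174/29) = 1 · 6 = 6
  d = 58: 𝟙(58) · Id(174/58) = 1 · 3 = 3
  d = 87: 𝟙(87) · Id(174/87) = 1 · 2 = 2
  d = 174: 𝟙(174) · Id(174/174) = 1 · 1 = 1
Summing: (𝟙 * Id)(174) = 174 + 87 + 58 + 29 + 6 + 3 + 2 + 1 = 360.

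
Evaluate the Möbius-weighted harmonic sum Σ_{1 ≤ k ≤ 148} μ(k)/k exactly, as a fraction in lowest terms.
Σ μ(k)/k = 66670440746206079837278951558338834430808994180477323/3338215550199730022503077710549980019122111551066811030

Values of μ(k) for 1 ≤ k ≤ 148: μ(1) = 1, μ(2) = -1, μ(3) = -1, μ(5) = -1, μ(6) = 1, μ(7) = -1, μ(10) = 1, μ(11) = -1, μ(13) = -1, μ(14) = 1, μ(15) = 1, μ(17) = -1, μ(19) = -1, μ(21) = 1, μ(22) = 1, μ(23) = -1, μ(26) = 1, μ(29) = -1, μ(30) = -1, μ(31) = -1, μ(33) = 1, μ(34) = 1, μ(35) = 1, μ(37) = -1, μ(38) = 1, μ(39) = 1, μ(41) = -1, μ(42) = -1, μ(43) = -1, μ(46) = 1, μ(47) = -1, μ(51) = 1, μ(53) = -1, μ(55) = 1, μ(57) = 1, μ(58) = 1, μ(59) = -1, μ(61) = -1, μ(62) = 1, μ(65) = 1, μ(66) = -1, μ(67) = -1, μ(69) = 1, μ(70) = -1, μ(71) = -1, μ(73) = -1, μ(74) = 1, μ(77) = 1, μ(78) = -1, μ(79) = -1, μ(82) = 1, μ(83) = -1, μ(85) = 1, μ(86) = 1, μ(87) = 1, μ(89) = -1, μ(91) = 1, μ(93) = 1, μ(94) = 1, μ(95) = 1, μ(97) = -1, μ(101) = -1, μ(102) = -1, μ(103) = -1, μ(105) = -1, μ(106) = 1, μ(107) = -1, μ(109) = -1, μ(110) = -1, μ(111) = 1, μ(113) = -1, μ(114) = -1, μ(115) = 1, μ(118) = 1, μ(119) = 1, μ(122) = 1, μ(123) = 1, μ(127) = -1, μ(129) = 1, μ(130) = -1, μ(131) = -1, μ(133) = 1, μ(134) = 1, μ(137) = -1, μ(138) = -1, μ(139) = -1, μ(141) = 1, μ(142) = 1, μ(143) = 1, μ(145) = 1, μ(146) = 1, with μ = 0 on non-squarefree integers. Summing μ(k)/k for k where μ(k) ≠ 0 gives 66670440746206079837278951558338834430808994180477323/3338215550199730022503077710549980019122111551066811030 ≈ 0.0200. (PNT ⟺ this sum → 0 as n → ∞.)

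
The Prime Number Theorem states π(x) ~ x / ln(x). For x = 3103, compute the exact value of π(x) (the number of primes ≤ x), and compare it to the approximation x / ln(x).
π(3103) = 442;  x/ln(x) ≈ 385.94;  relative error ≈ 12.68%.

Directly count primes up to 3103: π(3103) = 442. The PNT approximation gives 3103/ln(3103) ≈ 3103/8.04012 ≈ 385.94. Relative error (π(x) − x/ln(x)) / π(x) ≈ 12.68%; the approximation is known to undercount slightly (Li(x) is a better estimate).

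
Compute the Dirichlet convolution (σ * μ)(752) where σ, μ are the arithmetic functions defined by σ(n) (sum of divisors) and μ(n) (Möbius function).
(σ * μ)(752) = 752

Divisors of 752: [1, 2, 4, 8, 16, 47, 94, 188, 376, 752]. For each d | 752:
  d = 1: σ(1) · μ(752/1) = 1 · 0 = 0
  d = 2: σ(2) · μ(752/2) = 3 · 0 = 0
  d = 4: σ(4) · μ(752/4) = 7 · 0 = 0
  d = 8: σ(8) · μ(752/8) = 15 · 1 = 15
  d = 16: σ(16) · μ(752/16) = 31 · -1 = -31
  d = 47: σ(47) · μ(752/47) = 48 · 0 = 0
  d = 94: σ(94) · μ(752/94) = 144 · 0 = 0
  d = 188: σ(188) · μ(752/188) = 336 · 0 = 0
  d = 376: σ(376) · μ(752/376) = 720 · -1 = -720
  d = 752: σ(752) · μ(752/752) = 1488 · 1 = 1488
Summing: (σ * μ)(752) = 0 + 0 + 0 + 15 + -31 + 0 + 0 + 0 + -720 + 1488 = 752.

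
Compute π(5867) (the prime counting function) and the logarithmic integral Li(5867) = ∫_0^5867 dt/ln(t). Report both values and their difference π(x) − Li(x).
π(5867) = 772;  Li(5867) ≈ 785.11;  π(x) − Li(x) ≈ -13.11.

Direct count of primes ≤ 5867 gives π(5867) = 772. Numerical evaluation of the logarithmic integral gives Li(5867) ≈ 785.11. The difference π(x) − Li(x) ≈ -13.11 is typically negative for small/moderate x (Li(x) overestimates), though Littlewood's theorem shows this sign changes infinitely often.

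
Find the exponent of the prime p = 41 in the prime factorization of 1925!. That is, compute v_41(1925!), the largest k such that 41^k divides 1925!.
v_41(1925!) = 47

Legendre's formula: v_p(n!) = Σ_{k ≥ 1} ⌊n / p^k⌋. For p = 41, n = 1925, the terms are:
  ⌊1925/41^1⌋ = ⌊1925/41⌋ = 46
  ⌊1925/41^2⌋ = ⌊1925/1681⌋ = 1
(the next term ⌊1925/41^3⌋ = 0, terminating the sum). Summing: v_41(1925!) = 46 + 1 = 47.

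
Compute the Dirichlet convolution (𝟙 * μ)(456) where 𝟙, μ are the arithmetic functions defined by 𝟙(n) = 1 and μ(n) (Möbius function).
(𝟙 * μ)(456) = 0

Divisors of 456: [1, 2, 3, 4, 6, 8, 12, 19, 24, 38, 57, 76, 114, 152, 228, 456]. For each d | 456:
  d = 1: 𝟙(1) · μ(456/1) = 1 · 0 = 0
  d = 2: 𝟙(2) · μ(456/2) = 1 · 0 = 0
  d = 3: 𝟙(3) · μ(456/3) = 1 · 0 = 0
  d = 4: 𝟙(4) · μ(456/4) = 1 · -1 = -1
  d = 6: 𝟙(6) · μ(456/6) = 1 · 0 = 0
  d = 8: 𝟙(8) · μ(456/8) = 1 · 1 = 1
  d = 12: 𝟙(12) · μ(456/12) = 1 · 1 = 1
  d = 19: 𝟙(19) · μ(456/19) = 1 · 0 = 0
  d = 24: 𝟙(24) · μ(456/24) = 1 · -1 = -1
  d = 38: 𝟙(38) · μ(456/38) = 1 · 0 = 0
  d = 57: 𝟙(57) · μ(456/57) = 1 · 0 = 0
  d = 76: 𝟙(76) · μ(456/76) = 1 · 1 = 1
  d = 114: 𝟙(114) · μ(456/114) = 1 · 0 = 0
  d = 152: 𝟙(152) · μ(456/152) = 1 · -1 = -1
  d = 228: 𝟙(228) · μ(456/228) = 1 · -1 = -1
  d = 456: 𝟙(456) · μ(456/456) = 1 · 1 = 1
Summing: (𝟙 * μ)(456) = 0 + 0 + 0 + -1 + 0 + 1 + 1 + 0 + -1 + 0 + 0 + 1 + 0 + -1 + -1 + 1 = 0.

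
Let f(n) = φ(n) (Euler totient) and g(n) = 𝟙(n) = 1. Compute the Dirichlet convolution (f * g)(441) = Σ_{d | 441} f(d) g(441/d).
(φ * 𝟙)(441) = 441

Divisors of 441: [1, 3, 7, 9, 21, 49, 63, 147, 441]. For each d | 441:
  d = 1: φ(1) · 𝟙(441/1) = 1 · 1 = 1
  d = 3: φ(3) · 𝟙(441/3) = 2 · 1 = 2
  d = 7: φ(7) · 𝟙(441/7) = 6 · 1 = 6
  d = 9: φ(9) · 𝟙(441/9) = 6 · 1 = 6
  d = 21: φ(21) · 𝟙(441/21) = 12 · 1 = 12
  d = 49: φ(49) · 𝟙(441/49) = 42 · 1 = 42
  d = 63: φ(63) · 𝟙(441/63) = 36 · 1 = 36
  d = 147: φ(147) · 𝟙(441/147) = 84 · 1 = 84
  d = 441: φ(441) · 𝟙(441/441) = 252 · 1 = 252
Summing: (φ * 𝟙)(441) = 1 + 2 + 6 + 6 + 12 + 42 + 36 + 84 + 252 = 441.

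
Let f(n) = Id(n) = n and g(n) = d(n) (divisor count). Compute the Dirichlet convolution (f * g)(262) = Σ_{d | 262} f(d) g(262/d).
(Id * d)(262) = 532

Divisors of 262: [1, 2, 131, 262]. For each d | 262:
  d = 1: Id(1) · d(262/1) = 1 · 4 = 4
  d = 2: Id(2) · d(262/2) = 2 · 2 = 4
  d = 131: Id(131) · d(262/131) = 131 · 2 = 262
  d = 262: Id(262) · d(262/262) = 262 · 1 = 262
Summing: (Id * d)(262) = 4 + 4 + 262 + 262 = 532.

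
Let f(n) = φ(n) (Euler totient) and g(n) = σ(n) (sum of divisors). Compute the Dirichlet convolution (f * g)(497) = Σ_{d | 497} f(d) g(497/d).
(φ * σ)(497) = 1988

Divisors of 497: [1, 7, 71, 497]. For each d | 497:
  d = 1: φ(1) · σ(497/1) = 1 · 576 = 576
  d = 7: φ(7) · σ(497/7) = 6 · 72 = 432
  d = 71: φ(71) · σ(497/71) = 70 · 8 = 560
  d = 497: φ(497) · σ(497/497) = 420 · 1 = 420
Summing: (φ * σ)(497) = 576 + 432 + 560 + 420 = 1988.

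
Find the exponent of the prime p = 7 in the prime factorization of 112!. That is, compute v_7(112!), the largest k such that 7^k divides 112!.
v_7(112!) = 18

Legendre's formula: v_p(n!) = Σ_{k ≥ 1} ⌊n / p^k⌋. For p = 7, n = 112, the terms are:
  ⌊112/7^1⌋ = ⌊112/7⌋ = 16
  ⌊112/7^2⌋ = ⌊112/49⌋ = 2
(the next term ⌊112/7^3⌋ = 0, terminating the sum). Summing: v_7(112!) = 16 + 2 = 18.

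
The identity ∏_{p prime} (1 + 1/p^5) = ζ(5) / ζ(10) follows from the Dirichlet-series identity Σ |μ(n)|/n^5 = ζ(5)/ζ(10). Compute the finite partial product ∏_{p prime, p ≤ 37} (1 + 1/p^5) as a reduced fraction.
∏ = 233011615725255938572288274478934396372114341888/224936953086109917286174853620680141509079739945

The primes p ≤ 37 are [2, 3, 5, 7, 11, 13, 17, 19, 23, 29, 31, 37]. For each, (1 + 1/p^5) = (p^5 + 1)/p^5. Multiplying these fractions over p ∈ [2, 3, 5, 7, 11, 13, 17, 19, 23, 29, 31, 37] gives 233011615725255938572288274478934396372114341888/224936953086109917286174853620680141509079739945. (In the limit P → ∞ this tends to ζ(5)/ζ(10).)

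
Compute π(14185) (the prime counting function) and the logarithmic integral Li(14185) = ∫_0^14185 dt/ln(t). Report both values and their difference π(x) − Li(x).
π(14185) = 1669;  Li(14185) ≈ 1691.62;  π(x) − Li(x) ≈ -22.62.

Direct count of primes ≤ 14185 gives π(14185) = 1669. Numerical evaluation of the logarithmic integral gives Li(14185) ≈ 1691.62. The difference π(x) − Li(x) ≈ -22.62 is typically negative for small/moderate x (Li(x) overestimates), though Littlewood's theorem shows this sign changes infinitely often.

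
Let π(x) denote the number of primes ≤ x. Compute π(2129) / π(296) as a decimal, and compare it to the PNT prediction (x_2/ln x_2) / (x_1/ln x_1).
π(2129)/π(296) = 320/62 ≈ 5.1613;  PNT prediction ≈ 5.3407.

π(296) = 62 and π(2129) = 320, so π(2129)/π(296) ≈ 5.1613. The PNT-predicted ratio is (2129/ln(2129)) / (296/ln(296)) ≈ 5.3407. The two agree to within a few percent, as expected.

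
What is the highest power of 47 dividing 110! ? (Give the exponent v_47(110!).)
v_47(110!) = 2

Legendre's formula: v_p(n!) = Σ_{k ≥ 1} ⌊n / p^k⌋. For p = 47, n = 110, the terms are:
  ⌊110/47^1⌋ = ⌊110/47⌋ = 2
(the next term ⌊110/47^2⌋ = 0, terminating the sum). Summing: v_47(110!) = 2 = 2.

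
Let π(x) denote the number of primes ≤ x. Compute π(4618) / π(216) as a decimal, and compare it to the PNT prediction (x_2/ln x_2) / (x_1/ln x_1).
π(4618)/π(216) = 623/47 ≈ 13.2553;  PNT prediction ≈ 13.6200.

π(216) = 47 and π(4618) = 623, so π(4618)/π(216) ≈ 13.2553. The PNT-predicted ratio is (4618/ln(4618)) / (216/ln(216)) ≈ 13.6200. The two agree to within a few percent, as expected.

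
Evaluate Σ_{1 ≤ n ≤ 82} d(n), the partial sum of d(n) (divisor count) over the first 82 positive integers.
Σ_{n ≤ 82} d(n) = 377

Compute d(n) for each 1 ≤ n ≤ 82: d(1) = 1, d(2) = 2, d(3) = 2, d(4) = 3, d(5) = 2, d(6) = 4, d(7) = 2, d(8) = 4, d(9) = 3, d(10) = 4, d(11) = 2, d(12) = 6, d(13) = 2, d(14) = 4, d(15) = 4, d(16) = 5, d(17) = 2, d(18) = 6, d(19) = 2, d(20) = 6, d(21) = 4, d(22) = 4, d(23) = 2, d(24) = 8, d(25) = 3, d(26) = 4, d(27) = 4, d(28) = 6, d(29) = 2, d(30) = 8, d(31) = 2, d(32) = 6, d(33) = 4, d(34) = 4, d(35) = 4, d(36) = 9, d(37) = 2, d(38) = 4, d(39) = 4, d(40) = 8, d(41) = 2, d(42) = 8, d(43) = 2, d(44) = 6, d(45) = 6, d(46) = 4, d(47) = 2, d(48) = 10, d(49) = 3, d(50) = 6, d(51) = 4, d(52) = 6, d(53) = 2, d(54) = 8, d(55) = 4, d(56) = 8, d(57) = 4, d(58) = 4, d(59) = 2, d(60) = 12, d(61) = 2, d(62) = 4, d(63) = 6, d(64) = 7, d(65) = 4, d(66) = 8, d(67) = 2, d(68) = 6, d(69) = 4, d(70) = 8, d(71) = 2, d(72) = 12, d(73) = 2, d(74) = 4, d(75) = 6, d(76) = 6, d(77) = 4, d(78) = 8, d(79) = 2, d(80) = 10, d(81) = 5, d(82) = 4. Summing all 82 values: 377. (Dirichlet's divisor formula: Σ_{n ≤ x} d(n) = x ln(x) + (2γ − 1) x + O(√x). For x = 82, the asymptotic estimate is ≈ 374.01.)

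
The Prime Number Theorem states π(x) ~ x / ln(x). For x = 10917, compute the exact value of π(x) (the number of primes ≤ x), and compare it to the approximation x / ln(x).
π(10917) = 1327;  x/ln(x) ≈ 1174.11;  relative error ≈ 11.52%.

Directly count primes up to 10917: π(10917) = 1327. The PNT approximation gives 10917/ln(10917) ≈ 10917/9.29808 ≈ 1174.11. Relative error (π(x) − x/ln(x)) / π(x) ≈ 11.52%; the approximation is known to undercount slightly (Li(x) is a better estimate).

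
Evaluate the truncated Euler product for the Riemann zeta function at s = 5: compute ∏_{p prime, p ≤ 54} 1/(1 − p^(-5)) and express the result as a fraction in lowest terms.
∏ = 16271272514460981588256692497708850770212394550299268449499486458883457010851/15691809316785373562301814354101424660311534867697905028310662923501211484160

The primes p ≤ 54 are [2, 3, 5, 7, 11, 13, 17, 19, 23, 29, 31, 37, 41, 43, 47, 53]. For each prime, (1 − 1/p^5)^(-1) = p^5 / (p^5 − 1). The product is (1 − 1/2^5)^(-1), (1 − 1/3^5)^(-1), (1 − 1/5^5)^(-1), (1 − 1/7^5)^(-1), (1 − 1/11^5)^(-1), (1 − 1/13^5)^(-1), (1 − 1/17^5)^(-1), (1 − 1/19^5)^(-1), (1 − 1/23^5)^(-1), (1 − 1/29^5)^(-1), (1 − 1/31^5)^(-1), (1 − 1/37^5)^(-1), (1 − 1/41^5)^(-1), (1 − 1/43^5)^(-1), (1 − 1/47^5)^(-1), (1 − 1/53^5)^(-1) = ∏ p^5 / (p^5 − 1) = 16271272514460981588256692497708850770212394550299268449499486458883457010851/15691809316785373562301814354101424660311534867697905028310662923501211484160.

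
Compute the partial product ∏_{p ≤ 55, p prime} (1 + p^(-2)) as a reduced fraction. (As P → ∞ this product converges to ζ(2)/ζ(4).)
∏ = 5396954168104720000000000/3563579332076505044832837

The primes p ≤ 55 are [2, 3, 5, 7, 11, 13, 17, 19, 23, 29, 31, 37, 41, 43, 47, 53]. For each, (1 + 1/p^2) = (p^2 + 1)/p^2. Multiplying these fractions over p ∈ [2, 3, 5, 7, 11, 13, 17, 19, 23, 29, 31, 37, 41, 43, 47, 53] gives 5396954168104720000000000/3563579332076505044832837. (In the limit P → ∞ this tends to ζ(2)/ζ(4).)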